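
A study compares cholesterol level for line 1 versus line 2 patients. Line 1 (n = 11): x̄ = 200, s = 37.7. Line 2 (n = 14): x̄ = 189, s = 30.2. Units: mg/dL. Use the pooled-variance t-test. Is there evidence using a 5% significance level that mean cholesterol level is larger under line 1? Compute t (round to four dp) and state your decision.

t = 0.8109; fail to reject H0

Let group 1 = line 1, group 2 = line 2. H0: μ_1 = μ_2; H1: μ_1 > μ_2 (two-sample pooled-variance t-test, right-tailed).
s_p² = [(11−1)·37.7² + (14−1)·30.2²]/(11+14−2) = 1133.45
t = (200 − 189)/√[1133.45·(1/11 + 1/14)] = 0.8109
df = n₁ + n₂ − 2 = 23
p-value = P(T ≥ 0.8109) ≈ 0.2129
Since p ≈ 0.2129 > α = 0.05, fail to reject H0; the evidence is not statistically significant.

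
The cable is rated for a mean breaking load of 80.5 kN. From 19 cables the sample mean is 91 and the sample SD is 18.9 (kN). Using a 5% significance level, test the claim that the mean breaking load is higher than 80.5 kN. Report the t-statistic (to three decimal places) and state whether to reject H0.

t = 2.422; reject H0

H0: μ = 80.5; H1: μ > 80.5 (one-sample t-test, right-tailed).
t = (x̄ − μ₀)/(s/√n) = (91 − 80.5)/(18.9/√19) = 2.422
df = n − 1 = 18
p-value = P(T ≥ 2.422) ≈ 0.013
Since p ≈ 0.013 < α = 0.05, reject H0; the data support H1.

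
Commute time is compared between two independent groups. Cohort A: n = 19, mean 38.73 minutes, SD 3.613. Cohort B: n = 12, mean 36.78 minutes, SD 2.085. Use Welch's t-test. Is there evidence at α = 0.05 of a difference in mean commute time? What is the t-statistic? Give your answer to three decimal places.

Let group 1 = cohort A, group 2 = cohort B. H0: μ_1 = μ_2; H1: μ_1 ≠ μ_2 (Welch's two-sample t-test, two-sided).
t = (x̄_1 − x̄_2)/√(s_1²/n_1 + s_2²/n_2) = (38.73 − 36.78)/√(3.613²/19 + 2.085²/12) = 1.904
Welch–Satterthwaite df ≈ 28.86
Two-sided p-value ≈ 0.067
Since p ≈ 0.067 > α = 0.05, fail to reject H0; the evidence is not statistically significant.

1.904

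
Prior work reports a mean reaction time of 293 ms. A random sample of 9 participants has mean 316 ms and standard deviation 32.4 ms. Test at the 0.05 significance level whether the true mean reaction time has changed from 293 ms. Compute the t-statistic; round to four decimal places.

2.1296

H0: μ = 293; H1: μ ≠ 293 (one-sample t-test, two-sided).
t = (x̄ − μ₀)/(s/√n) = (316 − 293)/(32.4/√9) = 2.1296
df = n − 1 = 8
Two-sided p-value ≈ 0.066
Since p ≈ 0.066 > α = 0.05, fail to reject H0; the data do not provide sufficient evidence against H0.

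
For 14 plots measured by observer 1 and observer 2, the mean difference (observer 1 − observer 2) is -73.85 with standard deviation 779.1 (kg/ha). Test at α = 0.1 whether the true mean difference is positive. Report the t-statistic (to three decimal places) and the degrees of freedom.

H0: μ_d = 0; H1: μ_d > 0 (paired t-test on the differences, right-tailed).
t = d̄/(s_d/√n) = -73.85/(779.1/√14) = -0.355
df = n − 1 = 13
p-value = P(T ≥ -0.355) ≈ 0.6357
Since p ≈ 0.6357 > α = 0.1, fail to reject H0; the evidence is not statistically significant.

t = -0.355, df = 13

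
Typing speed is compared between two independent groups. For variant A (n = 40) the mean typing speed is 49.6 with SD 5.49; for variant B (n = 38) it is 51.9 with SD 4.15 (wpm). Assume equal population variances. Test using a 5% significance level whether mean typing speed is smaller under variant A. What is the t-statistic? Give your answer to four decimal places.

-2.0790

Let group 1 = variant A, group 2 = variant B. H0: μ_1 = μ_2; H1: μ_1 < μ_2 (two-sample pooled-variance t-test, left-tailed).
s_p² = [(40−1)·5.49² + (38−1)·4.15²]/(40+38−2) = 23.8513
t = (49.6 − 51.9)/√[23.8513·(1/40 + 1/38)] = -2.0790
df = n₁ + n₂ − 2 = 76
p-value = P(T ≤ -2.0790) ≈ 0.0205
Since p ≈ 0.0205 < α = 0.05, reject H0; the evidence is statistically significant.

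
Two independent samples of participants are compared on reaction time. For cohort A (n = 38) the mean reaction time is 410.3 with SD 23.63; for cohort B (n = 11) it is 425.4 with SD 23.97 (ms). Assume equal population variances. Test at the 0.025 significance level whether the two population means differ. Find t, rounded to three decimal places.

Let group 1 = cohort A, group 2 = cohort B. H0: μ_1 = μ_2; H1: μ_1 ≠ μ_2 (two-sample pooled-variance t-test, two-sided).
s_p² = [(38−1)·23.63² + (11−1)·23.97²]/(38+11−2) = 561.82
t = (410.3 − 425.4)/√[561.82·(1/38 + 1/11)] = -1.861
df = n₁ + n₂ − 2 = 47
Two-sided p-value ≈ 0.0691
Since p ≈ 0.0691 > α = 0.025, fail to reject H0; the data do not provide sufficient evidence against H0.

-1.861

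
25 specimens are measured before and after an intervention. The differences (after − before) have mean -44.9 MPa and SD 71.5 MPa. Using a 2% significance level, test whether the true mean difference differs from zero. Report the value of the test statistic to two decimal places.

-3.14

H0: μ_d = 0; H1: μ_d ≠ 0 (paired t-test on the differences, two-sided).
t = d̄/(s_d/√n) = -44.9/(71.5/√25) = -3.14
df = n − 1 = 24
Two-sided p-value ≈ 0.0044
Since p ≈ 0.0044 < α = 0.02, reject H0; the data support H1.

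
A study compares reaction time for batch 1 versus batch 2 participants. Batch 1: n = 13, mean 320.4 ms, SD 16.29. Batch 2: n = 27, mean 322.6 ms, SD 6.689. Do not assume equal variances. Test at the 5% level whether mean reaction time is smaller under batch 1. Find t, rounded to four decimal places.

Let group 1 = batch 1, group 2 = batch 2. H0: μ_1 = μ_2; H1: μ_1 < μ_2 (Welch's two-sample t-test, left-tailed).
t = (x̄_1 − x̄_2)/√(s_1²/n_1 + s_2²/n_2) = (320.4 − 322.6)/√(16.29²/13 + 6.689²/27) = -0.4683
Welch–Satterthwaite df ≈ 13.98
p-value = P(T ≤ -0.4683) ≈ 0.3234
Since p ≈ 0.3234 > α = 0.05, fail to reject H0; the evidence is not statistically significant.

-0.4683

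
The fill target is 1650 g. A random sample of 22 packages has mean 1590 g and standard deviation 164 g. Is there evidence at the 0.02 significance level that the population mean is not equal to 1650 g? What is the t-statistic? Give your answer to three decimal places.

H0: μ = 1650; H1: μ ≠ 1650 (one-sample t-test, two-sided).
t = (x̄ − μ₀)/(s/√n) = (1590 − 1650)/(164/√22) = -1.716
df = n − 1 = 21
Two-sided p-value ≈ 0.101
Since p ≈ 0.101 > α = 0.02, fail to reject H0; the data do not provide sufficient evidence against H0.

-1.716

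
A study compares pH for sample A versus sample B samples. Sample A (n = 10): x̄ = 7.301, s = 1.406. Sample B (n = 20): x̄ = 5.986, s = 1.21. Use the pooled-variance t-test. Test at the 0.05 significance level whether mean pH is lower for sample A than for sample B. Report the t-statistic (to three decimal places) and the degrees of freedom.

Let group 1 = sample A, group 2 = sample B. H0: μ_1 = μ_2; H1: μ_1 < μ_2 (two-sample pooled-variance t-test, left-tailed).
s_p² = [(10−1)·1.406² + (20−1)·1.21²]/(10+20−2) = 1.62891
t = (7.301 − 5.986)/√[1.62891·(1/10 + 1/20)] = 2.660
df = n₁ + n₂ − 2 = 28
p-value = P(T ≤ 2.660) ≈ 0.994
Since p ≈ 0.994 > α = 0.05, fail to reject H0; the evidence is not statistically significant.

t = 2.660, df = 28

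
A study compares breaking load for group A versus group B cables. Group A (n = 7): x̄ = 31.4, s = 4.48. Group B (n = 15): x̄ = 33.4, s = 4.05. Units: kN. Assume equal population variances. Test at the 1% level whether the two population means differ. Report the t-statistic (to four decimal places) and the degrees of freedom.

Let group 1 = group A, group 2 = group B. H0: μ_1 = μ_2; H1: μ_1 ≠ μ_2 (two-sample pooled-variance t-test, two-sided).
s_p² = [(7−1)·4.48² + (15−1)·4.05²]/(7+15−2) = 17.5029
t = (31.4 − 33.4)/√[17.5029·(1/7 + 1/15)] = -1.0444
df = n₁ + n₂ − 2 = 20
Two-sided p-value ≈ 0.309
Since p ≈ 0.309 > α = 0.01, fail to reject H0; the data do not provide sufficient evidence against H0.

t = -1.0444, df = 20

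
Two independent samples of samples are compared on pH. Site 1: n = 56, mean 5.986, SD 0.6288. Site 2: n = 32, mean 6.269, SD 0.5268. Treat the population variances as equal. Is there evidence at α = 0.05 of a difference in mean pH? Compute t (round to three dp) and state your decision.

t = -2.150; reject H0

Let group 1 = site 1, group 2 = site 2. H0: μ_1 = μ_2; H1: μ_1 ≠ μ_2 (two-sample pooled-variance t-test, two-sided).
s_p² = [(56−1)·0.6288² + (32−1)·0.5268²]/(56+32−2) = 0.352901
t = (5.986 − 6.269)/√[0.352901·(1/56 + 1/32)] = -2.150
df = n₁ + n₂ − 2 = 86
Two-sided p-value ≈ 0.0344
Since p ≈ 0.0344 < α = 0.05, reject H0; the evidence is statistically significant.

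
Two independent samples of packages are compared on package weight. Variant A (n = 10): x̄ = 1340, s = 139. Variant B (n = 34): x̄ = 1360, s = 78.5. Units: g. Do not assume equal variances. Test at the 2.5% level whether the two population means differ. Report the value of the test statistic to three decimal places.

-0.435

Let group 1 = variant A, group 2 = variant B. H0: μ_1 = μ_2; H1: μ_1 ≠ μ_2 (Welch's two-sample t-test, two-sided).
t = (x̄_1 − x̄_2)/√(s_1²/n_1 + s_2²/n_2) = (1340 − 1360)/√(139²/10 + 78.5²/34) = -0.435
Welch–Satterthwaite df ≈ 10.74
Two-sided p-value ≈ 0.6721
Since p ≈ 0.6721 > α = 0.025, fail to reject H0; the evidence is not statistically significant.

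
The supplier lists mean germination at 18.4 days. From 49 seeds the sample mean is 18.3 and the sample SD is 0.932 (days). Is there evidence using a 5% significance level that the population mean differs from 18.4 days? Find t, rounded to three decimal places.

-0.751

H0: μ = 18.4; H1: μ ≠ 18.4 (one-sample t-test, two-sided).
t = (x̄ − μ₀)/(s/√n) = (18.3 − 18.4)/(0.932/√49) = -0.751
df = n − 1 = 48
Two-sided p-value ≈ 0.456
Since p ≈ 0.456 > α = 0.05, fail to reject H0; the data do not provide sufficient evidence against H0.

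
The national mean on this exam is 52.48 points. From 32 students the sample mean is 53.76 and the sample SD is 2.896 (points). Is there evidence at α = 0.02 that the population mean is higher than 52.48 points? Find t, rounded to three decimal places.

H0: μ = 52.48; H1: μ > 52.48 (one-sample t-test, right-tailed).
t = (x̄ − μ₀)/(s/√n) = (53.76 − 52.48)/(2.896/√32) = 2.500
df = n − 1 = 31
p-value = P(T ≥ 2.500) ≈ 0.0090
Since p ≈ 0.0090 < α = 0.02, reject H0; the data support H1.

2.500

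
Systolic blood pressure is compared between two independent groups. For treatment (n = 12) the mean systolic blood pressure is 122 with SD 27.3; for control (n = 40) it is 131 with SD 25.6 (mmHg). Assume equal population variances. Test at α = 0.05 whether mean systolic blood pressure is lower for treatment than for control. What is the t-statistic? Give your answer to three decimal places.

-1.052

Let group 1 = treatment, group 2 = control. H0: μ_1 = μ_2; H1: μ_1 < μ_2 (two-sample pooled-variance t-test, left-tailed).
s_p² = [(12−1)·27.3² + (40−1)·25.6²]/(12+40−2) = 675.145
t = (122 − 131)/√[675.145·(1/12 + 1/40)] = -1.052
df = n₁ + n₂ − 2 = 50
p-value = P(T ≤ -1.052) ≈ 0.149
Since p ≈ 0.149 > α = 0.05, fail to reject H0; the data do not provide sufficient evidence against H0.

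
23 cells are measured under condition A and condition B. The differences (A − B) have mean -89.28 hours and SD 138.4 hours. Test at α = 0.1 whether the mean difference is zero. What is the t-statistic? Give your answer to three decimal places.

-3.094

H0: μ_d = 0; H1: μ_d ≠ 0 (paired t-test on the differences, two-sided).
t = d̄/(s_d/√n) = -89.28/(138.4/√23) = -3.094
df = n − 1 = 22
Two-sided p-value ≈ 0.0053
Since p ≈ 0.0053 < α = 0.1, reject H0; the data support H1.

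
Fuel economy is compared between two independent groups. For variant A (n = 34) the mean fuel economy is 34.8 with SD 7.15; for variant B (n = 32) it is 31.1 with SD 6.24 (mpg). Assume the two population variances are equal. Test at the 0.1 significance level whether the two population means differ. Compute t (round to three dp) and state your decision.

t = 2.234; reject H0

Let group 1 = variant A, group 2 = variant B. H0: μ_1 = μ_2; H1: μ_1 ≠ μ_2 (two-sample pooled-variance t-test, two-sided).
s_p² = [(34−1)·7.15² + (32−1)·6.24²]/(34+32−2) = 45.2204
t = (34.8 − 31.1)/√[45.2204·(1/34 + 1/32)] = 2.234
df = n₁ + n₂ − 2 = 64
Two-sided p-value ≈ 0.0290
Since p ≈ 0.0290 < α = 0.1, reject H0; the data support H1.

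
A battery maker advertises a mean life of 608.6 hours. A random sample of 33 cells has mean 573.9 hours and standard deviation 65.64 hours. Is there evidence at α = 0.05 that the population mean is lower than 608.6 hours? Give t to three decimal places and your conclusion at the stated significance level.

t = -3.037; reject H0

H0: μ = 608.6; H1: μ < 608.6 (one-sample t-test, left-tailed).
t = (x̄ − μ₀)/(s/√n) = (573.9 − 608.6)/(65.64/√33) = -3.037
df = n − 1 = 32
p-value = P(T ≤ -3.037) ≈ 0.0024
Since p ≈ 0.0024 < α = 0.05, reject H0; the evidence is statistically significant.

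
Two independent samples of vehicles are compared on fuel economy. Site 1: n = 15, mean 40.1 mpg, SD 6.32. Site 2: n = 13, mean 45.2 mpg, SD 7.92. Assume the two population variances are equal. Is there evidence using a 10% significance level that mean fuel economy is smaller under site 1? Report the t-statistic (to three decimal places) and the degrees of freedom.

t = -1.895, df = 26

Let group 1 = site 1, group 2 = site 2. H0: μ_1 = μ_2; H1: μ_1 < μ_2 (two-sample pooled-variance t-test, left-tailed).
s_p² = [(15−1)·6.32² + (13−1)·7.92²]/(15+13−2) = 50.4581
t = (40.1 − 45.2)/√[50.4581·(1/15 + 1/13)] = -1.895
df = n₁ + n₂ − 2 = 26
p-value = P(T ≤ -1.895) ≈ 0.035
Since p ≈ 0.035 < α = 0.1, reject H0; the evidence is statistically significant.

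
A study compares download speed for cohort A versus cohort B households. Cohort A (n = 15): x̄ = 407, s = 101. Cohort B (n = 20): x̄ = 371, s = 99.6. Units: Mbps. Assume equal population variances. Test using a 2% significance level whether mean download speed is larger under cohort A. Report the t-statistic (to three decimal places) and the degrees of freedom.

Let group 1 = cohort A, group 2 = cohort B. H0: μ_1 = μ_2; H1: μ_1 > μ_2 (two-sample pooled-variance t-test, right-tailed).
s_p² = [(15−1)·101² + (20−1)·99.6²]/(15+20−2) = 10039.3
t = (407 − 371)/√[10039.3·(1/15 + 1/20)] = 1.052
df = n₁ + n₂ − 2 = 33
p-value = P(T ≥ 1.052) ≈ 0.150
Since p ≈ 0.150 > α = 0.02, fail to reject H0; the data do not provide sufficient evidence against H0.

t = 1.052, df = 33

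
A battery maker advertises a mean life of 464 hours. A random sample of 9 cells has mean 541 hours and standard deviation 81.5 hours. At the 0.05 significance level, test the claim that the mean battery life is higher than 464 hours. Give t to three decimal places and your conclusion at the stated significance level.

H0: μ = 464; H1: μ > 464 (one-sample t-test, right-tailed).
t = (x̄ − μ₀)/(s/√n) = (541 − 464)/(81.5/√9) = 2.834
df = n − 1 = 8
p-value = P(T ≥ 2.834) ≈ 0.0110
Since p ≈ 0.0110 < α = 0.05, reject H0; the data support H1.

t = 2.834; reject H0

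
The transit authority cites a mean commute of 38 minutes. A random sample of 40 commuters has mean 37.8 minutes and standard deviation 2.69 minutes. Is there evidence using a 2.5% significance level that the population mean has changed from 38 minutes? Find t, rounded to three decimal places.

H0: μ = 38; H1: μ ≠ 38 (one-sample t-test, two-sided).
t = (x̄ − μ₀)/(s/√n) = (37.8 − 38)/(2.69/√40) = -0.470
df = n − 1 = 39
Two-sided p-value ≈ 0.641
Since p ≈ 0.641 > α = 0.025, fail to reject H0; the evidence is not statistically significant.

-0.470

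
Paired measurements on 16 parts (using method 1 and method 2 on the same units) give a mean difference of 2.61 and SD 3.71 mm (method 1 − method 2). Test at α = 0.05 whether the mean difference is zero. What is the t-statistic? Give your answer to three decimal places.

H0: μ_d = 0; H1: μ_d ≠ 0 (paired t-test on the differences, two-sided).
t = d̄/(s_d/√n) = 2.61/(3.71/√16) = 2.814
df = n − 1 = 15
Two-sided p-value ≈ 0.013
Since p ≈ 0.013 < α = 0.05, reject H0; the data support H1.

2.814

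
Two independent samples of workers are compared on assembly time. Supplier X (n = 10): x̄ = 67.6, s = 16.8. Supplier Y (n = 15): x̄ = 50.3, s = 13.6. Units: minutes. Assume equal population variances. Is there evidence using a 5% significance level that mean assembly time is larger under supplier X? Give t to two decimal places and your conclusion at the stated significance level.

Let group 1 = supplier X, group 2 = supplier Y. H0: μ_1 = μ_2; H1: μ_1 > μ_2 (two-sample pooled-variance t-test, right-tailed).
s_p² = [(10−1)·16.8² + (15−1)·13.6²]/(10+15−2) = 223.026
t = (67.6 − 50.3)/√[223.026·(1/10 + 1/15)] = 2.84
df = n₁ + n₂ − 2 = 23
p-value = P(T ≥ 2.84) ≈ 0.005
Since p ≈ 0.005 < α = 0.05, reject H0; the evidence is statistically significant.

t = 2.84; reject H0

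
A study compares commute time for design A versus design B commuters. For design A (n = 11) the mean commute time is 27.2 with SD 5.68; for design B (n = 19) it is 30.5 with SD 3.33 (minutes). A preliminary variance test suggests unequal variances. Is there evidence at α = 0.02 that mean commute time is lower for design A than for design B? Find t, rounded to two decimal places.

-1.76

Let group 1 = design A, group 2 = design B. H0: μ_1 = μ_2; H1: μ_1 < μ_2 (Welch's two-sample t-test, left-tailed).
t = (x̄_1 − x̄_2)/√(s_1²/n_1 + s_2²/n_2) = (27.2 − 30.5)/√(5.68²/11 + 3.33²/19) = -1.76
Welch–Satterthwaite df ≈ 14.07
p-value = P(T ≤ -1.76) ≈ 0.050
Since p ≈ 0.050 > α = 0.02, fail to reject H0; the data do not provide sufficient evidence against H0.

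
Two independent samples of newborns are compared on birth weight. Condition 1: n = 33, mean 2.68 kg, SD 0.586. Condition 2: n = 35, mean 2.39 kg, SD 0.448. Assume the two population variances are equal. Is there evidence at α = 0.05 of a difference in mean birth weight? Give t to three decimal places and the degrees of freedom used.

Let group 1 = condition 1, group 2 = condition 2. H0: μ_1 = μ_2; H1: μ_1 ≠ μ_2 (two-sample pooled-variance t-test, two-sided).
s_p² = [(33−1)·0.586² + (35−1)·0.448²]/(33+35−2) = 0.269888
t = (2.68 − 2.39)/√[0.269888·(1/33 + 1/35)] = 2.301
df = n₁ + n₂ − 2 = 66
Two-sided p-value ≈ 0.025
Since p ≈ 0.025 < α = 0.05, reject H0; the evidence is statistically significant.

t = 2.301, df = 66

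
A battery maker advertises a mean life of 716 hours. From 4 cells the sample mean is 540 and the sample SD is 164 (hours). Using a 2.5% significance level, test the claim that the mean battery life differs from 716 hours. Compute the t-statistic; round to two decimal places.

H0: μ = 716; H1: μ ≠ 716 (one-sample t-test, two-sided).
t = (x̄ − μ₀)/(s/√n) = (540 − 716)/(164/√4) = -2.15
df = n − 1 = 3
Two-sided p-value ≈ 0.1211
Since p ≈ 0.1211 > α = 0.025, fail to reject H0; the evidence is not statistically significant.

-2.15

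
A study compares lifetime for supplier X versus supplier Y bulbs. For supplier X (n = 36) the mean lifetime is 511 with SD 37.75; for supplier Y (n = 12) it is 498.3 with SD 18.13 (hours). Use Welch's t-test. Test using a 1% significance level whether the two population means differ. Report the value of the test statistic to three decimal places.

1.552

Let group 1 = supplier X, group 2 = supplier Y. H0: μ_1 = μ_2; H1: μ_1 ≠ μ_2 (Welch's two-sample t-test, two-sided).
t = (x̄_1 − x̄_2)/√(s_1²/n_1 + s_2²/n_2) = (511 − 498.3)/√(37.75²/36 + 18.13²/12) = 1.552
Welch–Satterthwaite df ≈ 39.71
Two-sided p-value ≈ 0.129
Since p ≈ 0.129 > α = 0.01, fail to reject H0; the evidence is not statistically significant.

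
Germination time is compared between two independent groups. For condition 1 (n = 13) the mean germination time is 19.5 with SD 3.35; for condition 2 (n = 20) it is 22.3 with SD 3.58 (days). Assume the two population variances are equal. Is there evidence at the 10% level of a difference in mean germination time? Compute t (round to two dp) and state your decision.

Let group 1 = condition 1, group 2 = condition 2. H0: μ_1 = μ_2; H1: μ_1 ≠ μ_2 (two-sample pooled-variance t-test, two-sided).
s_p² = [(13−1)·3.35² + (20−1)·3.58²]/(13+20−2) = 12.1994
t = (19.5 − 22.3)/√[12.1994·(1/13 + 1/20)] = -2.25
df = n₁ + n₂ − 2 = 31
Two-sided p-value ≈ 0.0317
Since p ≈ 0.0317 < α = 0.1, reject H0; the evidence is statistically significant.

t = -2.25; reject H0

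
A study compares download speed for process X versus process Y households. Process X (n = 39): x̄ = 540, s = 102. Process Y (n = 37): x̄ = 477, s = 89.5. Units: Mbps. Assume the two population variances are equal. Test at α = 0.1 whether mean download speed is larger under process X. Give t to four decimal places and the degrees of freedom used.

t = 2.8559, df = 74

Let group 1 = process X, group 2 = process Y. H0: μ_1 = μ_2; H1: μ_1 > μ_2 (two-sample pooled-variance t-test, right-tailed).
s_p² = [(39−1)·102² + (37−1)·89.5²]/(39+37−2) = 9239.47
t = (540 − 477)/√[9239.47·(1/39 + 1/37)] = 2.8559
df = n₁ + n₂ − 2 = 74
p-value = P(T ≥ 2.8559) ≈ 0.003
Since p ≈ 0.003 < α = 0.1, reject H0; the data support H1.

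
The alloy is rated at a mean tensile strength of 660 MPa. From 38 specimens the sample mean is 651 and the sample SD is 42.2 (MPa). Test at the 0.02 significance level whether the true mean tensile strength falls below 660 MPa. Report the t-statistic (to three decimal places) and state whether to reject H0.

H0: μ = 660; H1: μ < 660 (one-sample t-test, left-tailed).
t = (x̄ − μ₀)/(s/√n) = (651 − 660)/(42.2/√38) = -1.315
df = n − 1 = 37
p-value = P(T ≤ -1.315) ≈ 0.0984
Since p ≈ 0.0984 > α = 0.02, fail to reject H0; the evidence is not statistically significant.

t = -1.315; fail to reject H0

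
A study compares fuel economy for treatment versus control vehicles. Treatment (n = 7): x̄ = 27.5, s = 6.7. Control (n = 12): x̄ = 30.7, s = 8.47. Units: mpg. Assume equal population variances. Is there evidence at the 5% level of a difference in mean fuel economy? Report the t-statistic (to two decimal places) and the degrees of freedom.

t = -0.85, df = 17

Let group 1 = treatment, group 2 = control. H0: μ_1 = μ_2; H1: μ_1 ≠ μ_2 (two-sample pooled-variance t-test, two-sided).
s_p² = [(7−1)·6.7² + (12−1)·8.47²]/(7+12−2) = 62.2641
t = (27.5 − 30.7)/√[62.2641·(1/7 + 1/12)] = -0.85
df = n₁ + n₂ − 2 = 17
Two-sided p-value ≈ 0.406
Since p ≈ 0.406 > α = 0.05, fail to reject H0; the evidence is not statistically significant.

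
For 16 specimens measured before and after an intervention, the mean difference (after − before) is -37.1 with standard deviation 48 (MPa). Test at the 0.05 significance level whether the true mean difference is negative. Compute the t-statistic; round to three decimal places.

-3.092

H0: μ_d = 0; H1: μ_d < 0 (paired t-test on the differences, left-tailed).
t = d̄/(s_d/√n) = -37.1/(48/√16) = -3.092
df = n − 1 = 15
p-value = P(T ≤ -3.092) ≈ 0.004
Since p ≈ 0.004 < α = 0.05, reject H0; the evidence is statistically significant.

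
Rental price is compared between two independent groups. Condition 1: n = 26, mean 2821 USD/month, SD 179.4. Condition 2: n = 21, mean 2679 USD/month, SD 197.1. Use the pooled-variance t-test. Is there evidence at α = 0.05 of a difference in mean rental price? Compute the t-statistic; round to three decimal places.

2.582

Let group 1 = condition 1, group 2 = condition 2. H0: μ_1 = μ_2; H1: μ_1 ≠ μ_2 (two-sample pooled-variance t-test, two-sided).
s_p² = [(26−1)·179.4² + (21−1)·197.1²]/(26+21−2) = 35146.2
t = (2821 − 2679)/√[35146.2·(1/26 + 1/21)] = 2.582
df = n₁ + n₂ − 2 = 45
Two-sided p-value ≈ 0.0132
Since p ≈ 0.0132 < α = 0.05, reject H0; the evidence is statistically significant.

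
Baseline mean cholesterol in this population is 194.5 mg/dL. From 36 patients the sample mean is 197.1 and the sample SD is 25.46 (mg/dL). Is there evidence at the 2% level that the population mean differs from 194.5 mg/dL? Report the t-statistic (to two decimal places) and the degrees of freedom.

H0: μ = 194.5; H1: μ ≠ 194.5 (one-sample t-test, two-sided).
t = (x̄ − μ₀)/(s/√n) = (197.1 − 194.5)/(25.46/√36) = 0.61
df = n − 1 = 35
Two-sided p-value ≈ 0.544
Since p ≈ 0.544 > α = 0.02, fail to reject H0; the data do not provide sufficient evidence against H0.

t = 0.61, df = 35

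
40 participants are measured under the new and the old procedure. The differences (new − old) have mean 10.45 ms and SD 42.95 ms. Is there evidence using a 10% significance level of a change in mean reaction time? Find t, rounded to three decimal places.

1.539

H0: μ_d = 0; H1: μ_d ≠ 0 (paired t-test on the differences, two-sided).
t = d̄/(s_d/√n) = 10.45/(42.95/√40) = 1.539
df = n − 1 = 39
Two-sided p-value ≈ 0.132
Since p ≈ 0.132 > α = 0.1, fail to reject H0; the data do not provide sufficient evidence against H0.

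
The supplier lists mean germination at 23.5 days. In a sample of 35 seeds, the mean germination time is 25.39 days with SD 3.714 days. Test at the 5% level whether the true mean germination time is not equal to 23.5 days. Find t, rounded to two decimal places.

3.01

H0: μ = 23.5; H1: μ ≠ 23.5 (one-sample t-test, two-sided).
t = (x̄ − μ₀)/(s/√n) = (25.39 − 23.5)/(3.714/√35) = 3.01
df = n − 1 = 34
Two-sided p-value ≈ 0.0049
Since p ≈ 0.0049 < α = 0.05, reject H0; the data support H1.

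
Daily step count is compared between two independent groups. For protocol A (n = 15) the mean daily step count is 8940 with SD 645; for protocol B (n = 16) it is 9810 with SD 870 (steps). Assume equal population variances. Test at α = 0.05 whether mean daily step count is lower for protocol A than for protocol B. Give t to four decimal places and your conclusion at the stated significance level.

Let group 1 = protocol A, group 2 = protocol B. H0: μ_1 = μ_2; H1: μ_1 < μ_2 (two-sample pooled-variance t-test, left-tailed).
s_p² = [(15−1)·645² + (16−1)·870²]/(15+16−2) = 592340
t = (8940 − 9810)/√[592340·(1/15 + 1/16)] = -3.1453
df = n₁ + n₂ − 2 = 29
p-value = P(T ≤ -3.1453) ≈ 0.002
Since p ≈ 0.002 < α = 0.05, reject H0; the data support H1.

t = -3.1453; reject H0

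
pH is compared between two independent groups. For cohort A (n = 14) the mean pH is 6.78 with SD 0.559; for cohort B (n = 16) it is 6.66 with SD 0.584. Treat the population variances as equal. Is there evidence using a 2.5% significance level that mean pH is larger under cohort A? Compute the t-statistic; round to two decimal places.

Let group 1 = cohort A, group 2 = cohort B. H0: μ_1 = μ_2; H1: μ_1 > μ_2 (two-sample pooled-variance t-test, right-tailed).
s_p² = [(14−1)·0.559² + (16−1)·0.584²]/(14+16−2) = 0.327789
t = (6.78 − 6.66)/√[0.327789·(1/14 + 1/16)] = 0.57
df = n₁ + n₂ − 2 = 28
p-value = P(T ≥ 0.57) ≈ 0.2857
Since p ≈ 0.2857 > α = 0.025, fail to reject H0; the data do not provide sufficient evidence against H0.

0.57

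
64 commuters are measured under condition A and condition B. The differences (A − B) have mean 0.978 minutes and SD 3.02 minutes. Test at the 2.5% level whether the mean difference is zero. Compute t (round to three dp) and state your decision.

H0: μ_d = 0; H1: μ_d ≠ 0 (paired t-test on the differences, two-sided).
t = d̄/(s_d/√n) = 0.978/(3.02/√64) = 2.591
df = n − 1 = 63
Two-sided p-value ≈ 0.012
Since p ≈ 0.012 < α = 0.025, reject H0; the data support H1.

t = 2.591; reject H0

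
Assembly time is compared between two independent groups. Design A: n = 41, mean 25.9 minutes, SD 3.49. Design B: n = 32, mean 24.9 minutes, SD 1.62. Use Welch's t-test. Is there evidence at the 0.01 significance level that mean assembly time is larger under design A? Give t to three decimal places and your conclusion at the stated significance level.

Let group 1 = design A, group 2 = design B. H0: μ_1 = μ_2; H1: μ_1 > μ_2 (Welch's two-sample t-test, right-tailed).
t = (x̄_1 − x̄_2)/√(s_1²/n_1 + s_2²/n_2) = (25.9 − 24.9)/√(3.49²/41 + 1.62²/32) = 1.624
Welch–Satterthwaite df ≈ 59.30
p-value = P(T ≥ 1.624) ≈ 0.055
Since p ≈ 0.055 > α = 0.01, fail to reject H0; the data do not provide sufficient evidence against H0.

t = 1.624; fail to reject H0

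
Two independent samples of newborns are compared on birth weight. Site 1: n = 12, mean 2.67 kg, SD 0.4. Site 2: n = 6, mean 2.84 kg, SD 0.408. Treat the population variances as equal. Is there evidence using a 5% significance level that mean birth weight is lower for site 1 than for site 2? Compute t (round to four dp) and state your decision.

t = -0.8447; fail to reject H0

Let group 1 = site 1, group 2 = site 2. H0: μ_1 = μ_2; H1: μ_1 < μ_2 (two-sample pooled-variance t-test, left-tailed).
s_p² = [(12−1)·0.4² + (6−1)·0.408²]/(12+6−2) = 0.16202
t = (2.67 − 2.84)/√[0.16202·(1/12 + 1/6)] = -0.8447
df = n₁ + n₂ − 2 = 16
p-value = P(T ≤ -0.8447) ≈ 0.2054
Since p ≈ 0.2054 > α = 0.05, fail to reject H0; the evidence is not statistically significant.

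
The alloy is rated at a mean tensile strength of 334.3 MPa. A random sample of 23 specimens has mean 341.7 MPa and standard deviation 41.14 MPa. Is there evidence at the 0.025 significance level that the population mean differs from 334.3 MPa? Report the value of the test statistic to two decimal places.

H0: μ = 334.3; H1: μ ≠ 334.3 (one-sample t-test, two-sided).
t = (x̄ − μ₀)/(s/√n) = (341.7 − 334.3)/(41.14/√23) = 0.86
df = n − 1 = 22
Two-sided p-value ≈ 0.398
Since p ≈ 0.398 > α = 0.025, fail to reject H0; the data do not provide sufficient evidence against H0.

0.86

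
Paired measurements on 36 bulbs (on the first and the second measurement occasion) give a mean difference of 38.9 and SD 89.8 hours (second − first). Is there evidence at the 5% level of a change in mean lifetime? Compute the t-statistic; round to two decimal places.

2.60

H0: μ_d = 0; H1: μ_d ≠ 0 (paired t-test on the differences, two-sided).
t = d̄/(s_d/√n) = 38.9/(89.8/√36) = 2.60
df = n − 1 = 35
Two-sided p-value ≈ 0.014
Since p ≈ 0.014 < α = 0.05, reject H0; the data support H1.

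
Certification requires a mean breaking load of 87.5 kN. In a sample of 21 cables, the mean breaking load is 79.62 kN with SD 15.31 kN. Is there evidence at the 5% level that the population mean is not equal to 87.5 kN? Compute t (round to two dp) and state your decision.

t = -2.36; reject H0

H0: μ = 87.5; H1: μ ≠ 87.5 (one-sample t-test, two-sided).
t = (x̄ − μ₀)/(s/√n) = (79.62 − 87.5)/(15.31/√21) = -2.36
df = n − 1 = 20
Two-sided p-value ≈ 0.0286
Since p ≈ 0.0286 < α = 0.05, reject H0; the evidence is statistically significant.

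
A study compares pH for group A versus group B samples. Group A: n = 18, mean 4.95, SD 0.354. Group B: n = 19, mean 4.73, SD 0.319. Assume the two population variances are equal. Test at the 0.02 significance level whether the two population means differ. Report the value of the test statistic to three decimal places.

Let group 1 = group A, group 2 = group B. H0: μ_1 = μ_2; H1: μ_1 ≠ μ_2 (two-sample pooled-variance t-test, two-sided).
s_p² = [(18−1)·0.354² + (19−1)·0.319²]/(18+19−2) = 0.113202
t = (4.95 − 4.73)/√[0.113202·(1/18 + 1/19)] = 1.988
df = n₁ + n₂ − 2 = 35
Two-sided p-value ≈ 0.0547
Since p ≈ 0.0547 > α = 0.02, fail to reject H0; the evidence is not statistically significant.

1.988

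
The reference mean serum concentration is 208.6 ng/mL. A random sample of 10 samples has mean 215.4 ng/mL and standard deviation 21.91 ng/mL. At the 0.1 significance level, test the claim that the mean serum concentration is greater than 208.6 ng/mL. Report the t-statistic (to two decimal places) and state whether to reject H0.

H0: μ = 208.6; H1: μ > 208.6 (one-sample t-test, right-tailed).
t = (x̄ − μ₀)/(s/√n) = (215.4 − 208.6)/(21.91/√10) = 0.98
df = n − 1 = 9
p-value = P(T ≥ 0.98) ≈ 0.1760
Since p ≈ 0.1760 > α = 0.1, fail to reject H0; the evidence is not statistically significant.

t = 0.98; fail to reject H0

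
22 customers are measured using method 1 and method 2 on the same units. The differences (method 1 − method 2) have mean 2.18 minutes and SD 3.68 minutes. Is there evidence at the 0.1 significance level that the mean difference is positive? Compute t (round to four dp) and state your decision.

H0: μ_d = 0; H1: μ_d > 0 (paired t-test on the differences, right-tailed).
t = d̄/(s_d/√n) = 2.18/(3.68/√22) = 2.7786
df = n − 1 = 21
p-value = P(T ≥ 2.7786) ≈ 0.0056
Since p ≈ 0.0056 < α = 0.1, reject H0; the data support H1.

t = 2.7786; reject H0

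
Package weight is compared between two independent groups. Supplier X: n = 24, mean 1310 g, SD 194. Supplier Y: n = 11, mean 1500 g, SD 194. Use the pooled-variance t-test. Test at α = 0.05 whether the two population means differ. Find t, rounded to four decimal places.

Let group 1 = supplier X, group 2 = supplier Y. H0: μ_1 = μ_2; H1: μ_1 ≠ μ_2 (two-sample pooled-variance t-test, two-sided).
s_p² = [(24−1)·194² + (11−1)·194²]/(24+11−2) = 37636
t = (1310 − 1500)/√[37636·(1/24 + 1/11)] = -2.6898
df = n₁ + n₂ − 2 = 33
Two-sided p-value ≈ 0.011
Since p ≈ 0.011 < α = 0.05, reject H0; the evidence is statistically significant.

-2.6898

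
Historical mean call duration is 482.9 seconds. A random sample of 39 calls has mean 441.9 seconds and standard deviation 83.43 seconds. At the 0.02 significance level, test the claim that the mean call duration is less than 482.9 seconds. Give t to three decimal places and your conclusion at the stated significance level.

t = -3.069; reject H0

H0: μ = 482.9; H1: μ < 482.9 (one-sample t-test, left-tailed).
t = (x̄ − μ₀)/(s/√n) = (441.9 − 482.9)/(83.43/√39) = -3.069
df = n − 1 = 38
p-value = P(T ≤ -3.069) ≈ 0.0020
Since p ≈ 0.0020 < α = 0.02, reject H0; the data support H1.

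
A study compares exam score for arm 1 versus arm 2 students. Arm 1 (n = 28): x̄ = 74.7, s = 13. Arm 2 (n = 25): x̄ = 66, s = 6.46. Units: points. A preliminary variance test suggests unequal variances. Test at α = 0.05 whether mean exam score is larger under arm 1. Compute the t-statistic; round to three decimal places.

Let group 1 = arm 1, group 2 = arm 2. H0: μ_1 = μ_2; H1: μ_1 > μ_2 (Welch's two-sample t-test, right-tailed).
t = (x̄_1 − x̄_2)/√(s_1²/n_1 + s_2²/n_2) = (74.7 − 66)/√(13²/28 + 6.46²/25) = 3.134
Welch–Satterthwaite df ≈ 40.51
p-value = P(T ≥ 3.134) ≈ 0.002
Since p ≈ 0.002 < α = 0.05, reject H0; the evidence is statistically significant.

3.134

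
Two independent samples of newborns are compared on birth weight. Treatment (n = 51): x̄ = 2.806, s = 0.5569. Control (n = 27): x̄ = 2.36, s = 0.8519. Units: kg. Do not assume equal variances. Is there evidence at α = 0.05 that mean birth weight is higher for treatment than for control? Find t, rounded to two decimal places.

2.46

Let group 1 = treatment, group 2 = control. H0: μ_1 = μ_2; H1: μ_1 > μ_2 (Welch's two-sample t-test, right-tailed).
t = (x̄_1 − x̄_2)/√(s_1²/n_1 + s_2²/n_2) = (2.806 − 2.36)/√(0.5569²/51 + 0.8519²/27) = 2.46
Welch–Satterthwaite df ≈ 38.08
p-value = P(T ≥ 2.46) ≈ 0.009
Since p ≈ 0.009 < α = 0.05, reject H0; the evidence is statistically significant.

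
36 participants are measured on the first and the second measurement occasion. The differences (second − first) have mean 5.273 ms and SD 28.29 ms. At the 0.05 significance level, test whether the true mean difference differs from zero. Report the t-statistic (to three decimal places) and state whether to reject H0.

t = 1.118; fail to reject H0

H0: μ_d = 0; H1: μ_d ≠ 0 (paired t-test on the differences, two-sided).
t = d̄/(s_d/√n) = 5.273/(28.29/√36) = 1.118
df = n − 1 = 35
Two-sided p-value ≈ 0.2710
Since p ≈ 0.2710 > α = 0.05, fail to reject H0; the evidence is not statistically significant.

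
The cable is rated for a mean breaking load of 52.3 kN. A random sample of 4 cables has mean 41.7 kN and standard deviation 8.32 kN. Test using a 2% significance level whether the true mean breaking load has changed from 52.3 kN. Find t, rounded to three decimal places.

H0: μ = 52.3; H1: μ ≠ 52.3 (one-sample t-test, two-sided).
t = (x̄ − μ₀)/(s/√n) = (41.7 − 52.3)/(8.32/√4) = -2.548
df = n − 1 = 3
Two-sided p-value ≈ 0.084
Since p ≈ 0.084 > α = 0.02, fail to reject H0; the data do not provide sufficient evidence against H0.

-2.548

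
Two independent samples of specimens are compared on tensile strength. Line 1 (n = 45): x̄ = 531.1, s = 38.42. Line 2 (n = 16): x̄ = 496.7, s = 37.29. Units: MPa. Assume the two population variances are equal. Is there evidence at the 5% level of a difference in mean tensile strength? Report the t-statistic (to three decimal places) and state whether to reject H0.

Let group 1 = line 1, group 2 = line 2. H0: μ_1 = μ_2; H1: μ_1 ≠ μ_2 (two-sample pooled-variance t-test, two-sided).
s_p² = [(45−1)·38.42² + (16−1)·37.29²]/(45+16−2) = 1454.35
t = (531.1 − 496.7)/√[1454.35·(1/45 + 1/16)] = 3.099
df = n₁ + n₂ − 2 = 59
Two-sided p-value ≈ 0.003
Since p ≈ 0.003 < α = 0.05, reject H0; the evidence is statistically significant.

t = 3.099; reject H0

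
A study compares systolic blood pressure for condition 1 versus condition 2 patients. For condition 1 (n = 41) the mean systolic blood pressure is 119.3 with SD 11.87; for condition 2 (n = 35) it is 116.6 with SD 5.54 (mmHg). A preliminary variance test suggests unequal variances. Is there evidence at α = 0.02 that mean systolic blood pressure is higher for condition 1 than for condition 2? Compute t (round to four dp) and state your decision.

t = 1.3000; fail to reject H0

Let group 1 = condition 1, group 2 = condition 2. H0: μ_1 = μ_2; H1: μ_1 > μ_2 (Welch's two-sample t-test, right-tailed).
t = (x̄_1 − x̄_2)/√(s_1²/n_1 + s_2²/n_2) = (119.3 − 116.6)/√(11.87²/41 + 5.54²/35) = 1.3000
Welch–Satterthwaite df ≈ 58.53
p-value = P(T ≥ 1.3000) ≈ 0.0993
Since p ≈ 0.0993 > α = 0.02, fail to reject H0; the data do not provide sufficient evidence against H0.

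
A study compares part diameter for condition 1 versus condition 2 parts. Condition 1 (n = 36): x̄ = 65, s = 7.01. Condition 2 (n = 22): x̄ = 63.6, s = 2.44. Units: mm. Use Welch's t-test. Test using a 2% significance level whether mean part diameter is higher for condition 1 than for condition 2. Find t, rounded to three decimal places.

1.095

Let group 1 = condition 1, group 2 = condition 2. H0: μ_1 = μ_2; H1: μ_1 > μ_2 (Welch's two-sample t-test, right-tailed).
t = (x̄_1 − x̄_2)/√(s_1²/n_1 + s_2²/n_2) = (65 − 63.6)/√(7.01²/36 + 2.44²/22) = 1.095
Welch–Satterthwaite df ≈ 47.16
p-value = P(T ≥ 1.095) ≈ 0.1396
Since p ≈ 0.1396 > α = 0.02, fail to reject H0; the data do not provide sufficient evidence against H0.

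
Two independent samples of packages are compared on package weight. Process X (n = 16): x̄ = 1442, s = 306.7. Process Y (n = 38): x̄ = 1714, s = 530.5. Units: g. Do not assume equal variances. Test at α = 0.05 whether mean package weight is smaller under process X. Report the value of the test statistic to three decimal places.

-2.360

Let group 1 = process X, group 2 = process Y. H0: μ_1 = μ_2; H1: μ_1 < μ_2 (Welch's two-sample t-test, left-tailed).
t = (x̄_1 − x̄_2)/√(s_1²/n_1 + s_2²/n_2) = (1442 − 1714)/√(306.7²/16 + 530.5²/38) = -2.360
Welch–Satterthwaite df ≈ 46.61
p-value = P(T ≤ -2.360) ≈ 0.011
Since p ≈ 0.011 < α = 0.05, reject H0; the data support H1.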